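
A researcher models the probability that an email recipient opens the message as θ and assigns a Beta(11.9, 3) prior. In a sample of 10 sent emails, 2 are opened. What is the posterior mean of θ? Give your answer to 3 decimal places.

Posterior mean ≈ 0.558

Observing 2 successes and 8 failures updates Beta(11.9, 3) by adding the success and failure counts to the two shape parameters: α = 11.9+2 = 13.9, β = 3+8 = 11.
E[θ | data] = 13.9/(13.9+11) = 0.558.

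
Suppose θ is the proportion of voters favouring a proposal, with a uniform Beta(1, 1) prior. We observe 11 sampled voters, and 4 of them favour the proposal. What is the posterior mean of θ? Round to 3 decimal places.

Observing 4 successes and 7 failures updates Beta(1, 1) by adding the success and failure counts to the two shape parameters: α = 1+4 = 5, β = 1+7 = 8.
E[θ | data] = 5/(5+8) = 0.385.

Posterior mean ≈ 0.385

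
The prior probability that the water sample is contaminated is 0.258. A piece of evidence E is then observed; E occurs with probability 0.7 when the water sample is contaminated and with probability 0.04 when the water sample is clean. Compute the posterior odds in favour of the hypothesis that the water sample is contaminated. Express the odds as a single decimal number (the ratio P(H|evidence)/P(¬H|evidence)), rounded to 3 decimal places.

Prior odds = 0.258/(1−0.258) = 0.34771. In log-odds, ln(0.34771) = -1.0564.
Add log likelihood ratio: ln(17.500) = 2.8622.
Posterior log-odds = 1.8058, so posterior odds = exp(1.8058) = 6.0849.

Posterior odds ≈ 6.085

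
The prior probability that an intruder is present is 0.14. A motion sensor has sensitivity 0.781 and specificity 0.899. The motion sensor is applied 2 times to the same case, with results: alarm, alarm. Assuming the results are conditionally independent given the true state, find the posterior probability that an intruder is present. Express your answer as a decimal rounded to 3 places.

Posterior P(H) ≈ 0.907

With H the event that an intruder is present, the joint likelihood of the observed sequence is P(data|H) = 0.781·0.781 = 0.60996 and P(data|¬H) = 0.101·0.101 = 0.010201.
Bayes: P(H|data) = 0.14·0.60996 / (0.14·0.60996 + 0.86·0.010201) = 0.085395/0.094167 = 0.9068.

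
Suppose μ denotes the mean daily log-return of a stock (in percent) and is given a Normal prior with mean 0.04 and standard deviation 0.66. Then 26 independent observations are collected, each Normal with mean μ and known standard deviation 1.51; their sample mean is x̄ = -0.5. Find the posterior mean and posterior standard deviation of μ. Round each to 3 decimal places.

Posterior mean ≈ -0.410; posterior SD ≈ 0.270

Prior precision 1/τ₀² = 1/0.66² = 2.29568; data precision n/σ² = 26/1.51² = 11.4030.
Posterior precision = 2.29568 + 11.4030 = 13.6987, giving posterior SD = 1/√13.6987 = 0.270.
Posterior mean = (2.29568·0.04 + 11.4030·-0.5) / 13.6987 = -0.410.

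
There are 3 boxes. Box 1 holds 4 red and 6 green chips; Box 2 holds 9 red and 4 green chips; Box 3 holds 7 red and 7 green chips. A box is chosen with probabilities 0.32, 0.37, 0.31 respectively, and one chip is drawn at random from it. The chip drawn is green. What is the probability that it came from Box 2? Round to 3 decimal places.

Tabulate prior·likelihood by source: [1] prior 0.32, lik 0.6, product 0.1920; [2] prior 0.37, lik 0.3077, product 0.1138; [3] prior 0.31, lik 0.5, product 0.1550.
Normalizing constant = 0.46085; the posterior for Box 2 is its product over the sum, 0.1138/0.46085 = 0.247.

Posterior probability ≈ 0.247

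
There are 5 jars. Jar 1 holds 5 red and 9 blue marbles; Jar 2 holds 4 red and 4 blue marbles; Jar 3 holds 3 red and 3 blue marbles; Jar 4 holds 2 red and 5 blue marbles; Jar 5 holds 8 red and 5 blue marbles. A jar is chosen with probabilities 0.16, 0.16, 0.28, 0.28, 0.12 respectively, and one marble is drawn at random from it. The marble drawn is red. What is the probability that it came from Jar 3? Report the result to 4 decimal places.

P(red|Jar 1) = 0.3571; P(red|Jar 2) = 0.5; P(red|Jar 3) = 0.5; P(red|Jar 4) = 0.2857; P(red|Jar 5) = 0.6154.
Prior × likelihood for each source: 0.16·0.3571=0.05714, 0.16·0.5=0.08000, 0.28·0.5=0.1400, 0.28·0.2857=0.08000, 0.12·0.6154=0.07385. Summing gives P(red) = 0.43099.
P(Jar 3 | red) = 0.1400 / 0.43099 = 0.3248.

Posterior probability ≈ 0.3248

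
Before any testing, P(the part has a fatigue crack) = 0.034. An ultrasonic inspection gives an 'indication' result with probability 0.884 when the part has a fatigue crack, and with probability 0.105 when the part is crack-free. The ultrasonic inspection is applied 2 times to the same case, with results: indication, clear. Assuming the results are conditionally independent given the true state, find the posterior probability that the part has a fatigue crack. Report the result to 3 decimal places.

Posterior P(H) ≈ 0.037

With H the event that the part has a fatigue crack, the joint likelihood of the observed sequence is P(data|H) = 0.884·0.116 = 0.10254 and P(data|¬H) = 0.105·0.895 = 0.093975.
Bayes: P(H|data) = 0.034·0.10254 / (0.034·0.10254 + 0.966·0.093975) = 0.0034865/0.094266 = 0.0370.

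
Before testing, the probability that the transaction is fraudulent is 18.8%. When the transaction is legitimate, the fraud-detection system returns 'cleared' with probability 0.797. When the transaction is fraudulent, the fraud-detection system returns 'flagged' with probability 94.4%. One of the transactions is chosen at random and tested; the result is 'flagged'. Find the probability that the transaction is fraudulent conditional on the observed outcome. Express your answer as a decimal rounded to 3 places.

Let H be the event that the transaction is fraudulent. P(H) = 0.188, so P(¬H) = 0.812. With E the 'flagged' result, P(E|H) = 0.944 and P(E|¬H) = 0.203.
P(E) = 0.944·0.188 + 0.203·0.812 = 0.17747 + 0.16484 = 0.34231.
By Bayes' theorem, P(H|E) = 0.17747 / 0.34231 = 0.518.

P(H | E) ≈ 0.518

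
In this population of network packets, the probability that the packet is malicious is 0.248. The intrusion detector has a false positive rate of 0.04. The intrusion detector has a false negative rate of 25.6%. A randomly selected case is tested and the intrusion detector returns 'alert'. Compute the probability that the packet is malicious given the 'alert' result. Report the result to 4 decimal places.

Write H for 'the packet is malicious'. Prior odds H:¬H = 0.248/0.752 = 0.32979. For the 'alert' outcome, the likelihood ratio is 0.744/0.04 = 18.600.
Posterior odds = 0.32979 × 18.600 = 6.1340, so P(H|E) = 6.1340/(1+6.1340) = 0.8598.

P(H | E) ≈ 0.8598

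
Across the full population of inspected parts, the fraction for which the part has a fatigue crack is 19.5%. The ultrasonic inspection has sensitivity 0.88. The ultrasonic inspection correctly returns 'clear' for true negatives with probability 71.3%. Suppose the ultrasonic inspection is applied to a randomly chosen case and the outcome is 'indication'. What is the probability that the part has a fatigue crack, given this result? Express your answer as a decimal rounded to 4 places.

P(H | E) ≈ 0.4262

Let H be the event that the part has a fatigue crack. P(H) = 0.195, so P(¬H) = 0.805. With E the 'indication' result, P(E|H) = 0.88 and P(E|¬H) = 0.287.
P(E) = 0.88·0.195 + 0.287·0.805 = 0.17160 + 0.23103 = 0.40263.
By Bayes' theorem, P(H|E) = 0.17160 / 0.40263 = 0.4262.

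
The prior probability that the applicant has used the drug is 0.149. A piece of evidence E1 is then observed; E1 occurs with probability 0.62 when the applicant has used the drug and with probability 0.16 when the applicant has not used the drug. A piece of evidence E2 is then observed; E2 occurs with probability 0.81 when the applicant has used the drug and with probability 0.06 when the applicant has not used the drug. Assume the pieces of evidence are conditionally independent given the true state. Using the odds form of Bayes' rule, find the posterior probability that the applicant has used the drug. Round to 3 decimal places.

Prior odds = 0.149/(1−0.149) = 0.17509. In log-odds, ln(0.17509) = -1.7425.
Add log likelihood ratios: ln(3.8750) + ln(13.500) = 3.9572.
Posterior log-odds = 2.2148, so posterior odds = exp(2.2148) = 9.1593. Converting, P(H|E) = 9.1593/10.159 = 0.902.

Posterior probability ≈ 0.902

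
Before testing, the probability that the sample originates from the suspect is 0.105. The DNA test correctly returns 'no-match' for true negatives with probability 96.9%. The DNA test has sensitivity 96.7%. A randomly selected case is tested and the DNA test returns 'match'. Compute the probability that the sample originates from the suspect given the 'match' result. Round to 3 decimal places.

P(H | E) ≈ 0.785

Write H for 'the sample originates from the suspect'. Prior odds H:¬H = 0.105/0.895 = 0.11732. For the 'match' outcome, the likelihood ratio is 0.967/0.031 = 31.194.
Posterior odds = 0.11732 × 31.194 = 3.6596, so P(H|E) = 3.6596/(1+3.6596) = 0.785.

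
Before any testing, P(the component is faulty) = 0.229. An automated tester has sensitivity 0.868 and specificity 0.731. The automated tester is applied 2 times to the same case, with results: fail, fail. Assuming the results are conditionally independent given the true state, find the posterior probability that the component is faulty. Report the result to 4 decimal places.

With H the event that the component is faulty, the joint likelihood of the observed sequence is P(data|H) = 0.868·0.868 = 0.75342 and P(data|¬H) = 0.269·0.269 = 0.072361.
Bayes: P(H|data) = 0.229·0.75342 / (0.229·0.75342 + 0.771·0.072361) = 0.17253/0.22832 = 0.7557.

Posterior P(H) ≈ 0.7557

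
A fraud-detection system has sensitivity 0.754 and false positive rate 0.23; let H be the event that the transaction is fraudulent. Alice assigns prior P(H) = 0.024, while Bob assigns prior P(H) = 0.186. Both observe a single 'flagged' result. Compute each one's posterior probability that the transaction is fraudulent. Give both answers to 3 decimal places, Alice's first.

Alice: 0.075; Bob: 0.428

The likelihood ratio for a 'flagged' result is 0.754/0.23 = 3.2783.
Alice: prior odds 0.024/0.976 = 0.024590; posterior odds 0.080613; posterior probability 0.075.
Bob: prior odds 0.186/0.814 = 0.22850; posterior odds 0.74909; posterior probability 0.428.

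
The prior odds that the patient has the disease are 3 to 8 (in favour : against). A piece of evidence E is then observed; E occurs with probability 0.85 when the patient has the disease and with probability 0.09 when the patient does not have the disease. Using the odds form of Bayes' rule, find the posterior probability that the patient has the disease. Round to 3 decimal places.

Prior odds = 3/8 = 0.37500.
Likelihood ratio for E = 0.85/0.09 = 9.4444.
Posterior odds = prior odds × LR = 3.5417.
Posterior probability = odds/(1+odds) = 3.5417/4.5417 = 0.780.

Posterior probability ≈ 0.780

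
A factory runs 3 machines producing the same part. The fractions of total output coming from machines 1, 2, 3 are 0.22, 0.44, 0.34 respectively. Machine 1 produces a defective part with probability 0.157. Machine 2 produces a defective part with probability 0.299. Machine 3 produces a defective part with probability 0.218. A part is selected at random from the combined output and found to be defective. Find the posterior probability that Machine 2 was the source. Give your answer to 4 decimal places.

Posterior probability ≈ 0.5477

P(defective|M1) = 0.157; P(defective|M2) = 0.299; P(defective|M3) = 0.218.
Prior × likelihood for each source: 0.22·0.157=0.03454, 0.44·0.299=0.1316, 0.34·0.218=0.07412. Summing gives P(defective) = 0.24022.
P(Machine 2 | defective) = 0.1316 / 0.24022 = 0.5477.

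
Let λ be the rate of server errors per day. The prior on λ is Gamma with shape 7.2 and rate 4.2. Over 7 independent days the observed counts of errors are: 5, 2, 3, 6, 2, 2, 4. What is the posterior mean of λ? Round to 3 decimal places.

Total count ∑xᵢ = 24 over n = 7 days.
Gamma is conjugate to the Poisson likelihood: posterior is Gamma(shape = 7.2+24 = 31.2, rate = 4.2+7 = 11.2).
E[λ | data] = 31.2/11.2 = 2.786.

Posterior mean ≈ 2.786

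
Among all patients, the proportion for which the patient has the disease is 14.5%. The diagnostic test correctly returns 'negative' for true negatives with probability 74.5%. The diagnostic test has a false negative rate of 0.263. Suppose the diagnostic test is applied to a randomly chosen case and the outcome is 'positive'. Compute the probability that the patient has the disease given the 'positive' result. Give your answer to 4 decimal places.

P(H | E) ≈ 0.3289

Write H for 'the patient has the disease'. Prior odds H:¬H = 0.145/0.855 = 0.16959. For the 'positive' outcome, the likelihood ratio is 0.737/0.255 = 2.8902.
Posterior odds = 0.16959 × 2.8902 = 0.49015, so P(H|E) = 0.49015/(1+0.49015) = 0.3289.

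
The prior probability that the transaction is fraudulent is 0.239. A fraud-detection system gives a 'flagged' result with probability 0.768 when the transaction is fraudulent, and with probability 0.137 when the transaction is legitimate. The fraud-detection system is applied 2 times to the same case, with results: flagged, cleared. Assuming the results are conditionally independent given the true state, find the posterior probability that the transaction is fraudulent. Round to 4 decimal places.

Posterior P(H) ≈ 0.3212

With H the event that the transaction is fraudulent, the joint likelihood of the observed sequence is P(data|H) = 0.768·0.232 = 0.17818 and P(data|¬H) = 0.137·0.863 = 0.11823.
Bayes: P(H|data) = 0.239·0.17818 / (0.239·0.17818 + 0.761·0.11823) = 0.042584/0.13256 = 0.3212.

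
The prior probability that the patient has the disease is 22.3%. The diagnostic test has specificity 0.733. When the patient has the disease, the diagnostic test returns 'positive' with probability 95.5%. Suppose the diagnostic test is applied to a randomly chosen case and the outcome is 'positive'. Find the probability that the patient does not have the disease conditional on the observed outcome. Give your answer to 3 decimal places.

Write H for 'the patient has the disease'. Prior odds H:¬H = 0.223/0.777 = 0.28700. For the 'positive' outcome, the likelihood ratio is 0.955/0.267 = 3.5768.
Posterior odds = 0.28700 × 3.5768 = 1.0265, so P(H|E) = 1.0265/(1+1.0265) = 0.507. Then P(¬H|E) = 1 − 0.507 = 0.493.

P(¬H | E) ≈ 0.493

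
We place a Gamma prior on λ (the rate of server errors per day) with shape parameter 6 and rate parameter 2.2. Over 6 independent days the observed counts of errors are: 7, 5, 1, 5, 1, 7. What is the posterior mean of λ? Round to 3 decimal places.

Posterior mean ≈ 3.902

Total count ∑xᵢ = 26 over n = 6 days.
Gamma is conjugate to the Poisson likelihood: posterior is Gamma(shape = 6+26 = 32, rate = 2.2+6 = 8.2).
E[λ | data] = 32/8.2 = 3.902.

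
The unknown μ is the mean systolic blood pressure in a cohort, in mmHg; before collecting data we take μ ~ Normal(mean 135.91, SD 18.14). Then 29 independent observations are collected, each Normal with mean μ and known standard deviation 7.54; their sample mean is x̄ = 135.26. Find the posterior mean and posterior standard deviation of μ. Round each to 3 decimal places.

With known σ, the Normal prior is conjugate. Weight on the data is w = (n/σ²)/(n/σ² + 1/τ₀²) = 0.510100/(0.510100+0.00303896) = 0.99408.
Posterior mean = w·x̄ + (1−w)·μ₀ = 0.99408·135.26 + 0.0059223·135.91 = 135.264. Posterior variance = 1/(0.510100+0.00303896) = 1.94879, so SD = 1.396.

Posterior mean ≈ 135.264; posterior SD ≈ 1.396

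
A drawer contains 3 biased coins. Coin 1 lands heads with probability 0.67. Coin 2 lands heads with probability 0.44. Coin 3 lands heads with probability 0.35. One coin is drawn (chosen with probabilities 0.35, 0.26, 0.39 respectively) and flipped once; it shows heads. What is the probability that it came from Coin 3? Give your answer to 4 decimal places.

Posterior probability ≈ 0.2812

P(heads|C1) = 0.67; P(heads|C2) = 0.44; P(heads|C3) = 0.35.
Prior × likelihood for each source: 0.35·0.67=0.2345, 0.26·0.44=0.1144, 0.39·0.35=0.1365. Summing gives P(heads) = 0.48540.
P(Coin 3 | heads) = 0.1365 / 0.48540 = 0.2812.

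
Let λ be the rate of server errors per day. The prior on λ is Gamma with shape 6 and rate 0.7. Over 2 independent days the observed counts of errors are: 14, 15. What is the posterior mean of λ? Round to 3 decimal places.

Total count ∑xᵢ = 29 over n = 2 days.
Gamma is conjugate to the Poisson likelihood: posterior is Gamma(shape = 6+29 = 35, rate = 0.7+2 = 2.7).
Posterior mean = shape/rate = 35/2.7 = 12.963.

Posterior mean ≈ 12.963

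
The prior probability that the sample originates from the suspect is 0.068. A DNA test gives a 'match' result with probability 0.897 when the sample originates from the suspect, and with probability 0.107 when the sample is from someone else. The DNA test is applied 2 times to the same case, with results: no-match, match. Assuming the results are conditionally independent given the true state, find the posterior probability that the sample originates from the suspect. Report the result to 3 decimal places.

Posterior P(H) ≈ 0.066

With H the event that the sample originates from the suspect, the joint likelihood of the observed sequence is P(data|H) = 0.103·0.897 = 0.092391 and P(data|¬H) = 0.893·0.107 = 0.095551.
Bayes: P(H|data) = 0.068·0.092391 / (0.068·0.092391 + 0.932·0.095551) = 0.0062826/0.095336 = 0.0659.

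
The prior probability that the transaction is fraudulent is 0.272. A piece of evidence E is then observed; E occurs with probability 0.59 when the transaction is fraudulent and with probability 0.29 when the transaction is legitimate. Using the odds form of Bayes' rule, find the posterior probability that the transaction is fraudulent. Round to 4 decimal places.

Posterior probability ≈ 0.4319

Prior odds = 0.272/(1−0.272) = 0.37363. In log-odds, ln(0.37363) = -0.98450.
Add log likelihood ratio: ln(2.0345) = 0.71024.
Posterior log-odds = -0.27426, so posterior odds = exp(-0.27426) = 0.76014. Converting, P(H|E) = 0.76014/1.7601 = 0.4319.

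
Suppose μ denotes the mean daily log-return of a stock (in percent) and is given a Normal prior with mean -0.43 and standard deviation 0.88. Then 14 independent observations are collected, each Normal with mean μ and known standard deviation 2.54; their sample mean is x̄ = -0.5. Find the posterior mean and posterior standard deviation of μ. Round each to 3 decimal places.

Posterior mean ≈ -0.474; posterior SD ≈ 0.538

Prior precision 1/τ₀² = 1/0.88² = 1.29132; data precision n/σ² = 14/2.54² = 2.17000.
Posterior precision = 1.29132 + 2.17000 = 3.46133, giving posterior SD = 1/√3.46133 = 0.538.
Posterior mean = (1.29132·-0.43 + 2.17000·-0.5) / 3.46133 = -0.474.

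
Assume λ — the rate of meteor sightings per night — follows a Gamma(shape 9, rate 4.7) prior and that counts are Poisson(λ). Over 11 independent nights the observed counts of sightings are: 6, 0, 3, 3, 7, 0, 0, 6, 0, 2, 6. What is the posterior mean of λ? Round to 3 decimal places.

The Poisson likelihood adds the total count to the shape and the number of exposure periods to the rate. Here ∑xᵢ = 33 and n = 11, so shape 9→42 and rate 4.7→15.7.
Posterior mean = shape/rate = 42/15.7 = 2.675.

Posterior mean ≈ 2.675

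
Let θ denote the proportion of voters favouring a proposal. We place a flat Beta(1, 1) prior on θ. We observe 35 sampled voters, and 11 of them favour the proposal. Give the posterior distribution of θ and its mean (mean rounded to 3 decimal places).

Observing 11 successes and 24 failures updates Beta(1, 1) by adding the success and failure counts to the two shape parameters: α = 1+11 = 12, β = 1+24 = 25.
Posterior mean = α/(α+β) = 12/37 = 0.324.

Posterior: Beta(12, 25); mean ≈ 0.324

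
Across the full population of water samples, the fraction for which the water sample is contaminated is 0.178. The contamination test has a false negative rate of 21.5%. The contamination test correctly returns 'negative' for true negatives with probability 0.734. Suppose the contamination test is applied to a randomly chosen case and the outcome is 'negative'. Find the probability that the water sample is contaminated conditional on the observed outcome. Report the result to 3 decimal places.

Write H for 'the water sample is contaminated'. Prior odds H:¬H = 0.178/0.822 = 0.21655. For the 'negative' outcome, the likelihood ratio is 0.215/0.734 = 0.29292.
Posterior odds = 0.21655 × 0.29292 = 0.063429, so P(H|E) = 0.063429/(1+0.063429) = 0.060.

P(H | E) ≈ 0.060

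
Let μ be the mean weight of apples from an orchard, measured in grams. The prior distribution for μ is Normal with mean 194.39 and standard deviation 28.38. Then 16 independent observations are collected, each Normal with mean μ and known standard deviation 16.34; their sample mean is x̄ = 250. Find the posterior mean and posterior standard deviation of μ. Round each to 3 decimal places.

Posterior mean ≈ 248.871; posterior SD ≈ 4.043

Prior precision 1/τ₀² = 1/28.38² = 0.00124158; data precision n/σ² = 16/16.34² = 0.0599261.
Posterior precision = 0.00124158 + 0.0599261 = 0.0611677, giving posterior SD = 1/√0.0611677 = 4.043.
Posterior mean = (0.00124158·194.39 + 0.0599261·250) / 0.0611677 = 248.871.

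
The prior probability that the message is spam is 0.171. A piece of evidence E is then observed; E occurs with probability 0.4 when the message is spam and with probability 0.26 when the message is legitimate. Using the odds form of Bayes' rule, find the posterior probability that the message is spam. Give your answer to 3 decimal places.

Prior odds = 0.171/(1−0.171) = 0.20627.
Likelihood ratio for E = 0.4/0.26 = 1.5385.
Posterior odds = prior odds × LR = 0.31734.
Posterior probability = odds/(1+odds) = 0.31734/1.3173 = 0.241.

Posterior probability ≈ 0.241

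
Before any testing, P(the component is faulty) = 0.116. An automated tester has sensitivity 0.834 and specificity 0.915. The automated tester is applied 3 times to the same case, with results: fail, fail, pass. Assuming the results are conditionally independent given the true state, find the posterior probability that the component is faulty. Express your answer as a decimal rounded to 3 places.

Posterior P(H) ≈ 0.696

With H the event that the component is faulty, the joint likelihood of the observed sequence is P(data|H) = 0.834·0.834·0.166 = 0.11546 and P(data|¬H) = 0.085·0.085·0.915 = 0.0066109.
Bayes: P(H|data) = 0.116·0.11546 / (0.116·0.11546 + 0.884·0.0066109) = 0.013394/0.019238 = 0.6962.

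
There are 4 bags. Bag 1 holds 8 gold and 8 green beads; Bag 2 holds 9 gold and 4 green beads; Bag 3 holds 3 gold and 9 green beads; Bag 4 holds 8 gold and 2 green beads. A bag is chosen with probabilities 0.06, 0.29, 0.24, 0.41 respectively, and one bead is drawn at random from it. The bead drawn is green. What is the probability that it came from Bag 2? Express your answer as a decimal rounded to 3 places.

Posterior probability ≈ 0.234

Tabulate prior·likelihood by source: [1] prior 0.06, lik 0.5, product 0.03000; [2] prior 0.29, lik 0.3077, product 0.08923; [3] prior 0.24, lik 0.75, product 0.1800; [4] prior 0.41, lik 0.2, product 0.08200.
Normalizing constant = 0.38123; the posterior for Bag 2 is its product over the sum, 0.08923/0.38123 = 0.234.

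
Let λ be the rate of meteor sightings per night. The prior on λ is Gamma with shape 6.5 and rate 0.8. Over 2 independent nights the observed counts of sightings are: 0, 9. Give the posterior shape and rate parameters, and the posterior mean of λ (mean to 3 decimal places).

Total count ∑xᵢ = 9 over n = 2 nights.
Gamma is conjugate to the Poisson likelihood: posterior is Gamma(shape = 6.5+9 = 15.5, rate = 0.8+2 = 2.8).
E[λ | data] = 15.5/2.8 = 5.536.

Posterior: Gamma(shape=15.5, rate=2.8); mean ≈ 5.536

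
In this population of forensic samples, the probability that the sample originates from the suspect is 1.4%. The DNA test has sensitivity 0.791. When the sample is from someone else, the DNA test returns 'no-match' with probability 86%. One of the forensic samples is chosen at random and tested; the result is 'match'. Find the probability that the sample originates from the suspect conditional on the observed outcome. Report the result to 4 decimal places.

Write H for 'the sample originates from the suspect'. Prior odds H:¬H = 0.014/0.986 = 0.014199. For the 'match' outcome, the likelihood ratio is 0.791/0.14 = 5.6500.
Posterior odds = 0.014199 × 5.6500 = 0.080223, so P(H|E) = 0.080223/(1+0.080223) = 0.0743.

P(H | E) ≈ 0.0743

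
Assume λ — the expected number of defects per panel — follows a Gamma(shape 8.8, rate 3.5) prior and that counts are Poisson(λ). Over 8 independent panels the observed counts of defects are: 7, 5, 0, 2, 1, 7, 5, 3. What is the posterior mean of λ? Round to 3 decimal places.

The Poisson likelihood adds the total count to the shape and the number of exposure periods to the rate. Here ∑xᵢ = 30 and n = 8, so shape 8.8→38.8 and rate 3.5→11.5.
Posterior mean = shape/rate = 38.8/11.5 = 3.374.

Posterior mean ≈ 3.374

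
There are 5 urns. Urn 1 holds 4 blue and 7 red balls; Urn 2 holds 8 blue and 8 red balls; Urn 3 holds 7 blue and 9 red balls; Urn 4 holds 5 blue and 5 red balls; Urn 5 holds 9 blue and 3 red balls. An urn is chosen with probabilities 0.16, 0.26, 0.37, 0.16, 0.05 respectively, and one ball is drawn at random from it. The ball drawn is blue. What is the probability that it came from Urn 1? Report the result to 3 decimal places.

Posterior probability ≈ 0.124

P(blue|Urn 1) = 0.3636; P(blue|Urn 2) = 0.5; P(blue|Urn 3) = 0.4375; P(blue|Urn 4) = 0.5; P(blue|Urn 5) = 0.75.
Prior × likelihood for each source: 0.16·0.3636=0.05818, 0.26·0.5=0.1300, 0.37·0.4375=0.1619, 0.16·0.5=0.08000, 0.05·0.75=0.03750. Summing gives P(blue) = 0.46756.
P(Urn 1 | blue) = 0.05818 / 0.46756 = 0.124.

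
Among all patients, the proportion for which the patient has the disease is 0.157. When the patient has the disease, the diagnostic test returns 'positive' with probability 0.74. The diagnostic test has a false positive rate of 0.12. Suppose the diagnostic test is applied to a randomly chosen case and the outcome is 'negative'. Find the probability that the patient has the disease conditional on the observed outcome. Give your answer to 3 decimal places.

P(H | E) ≈ 0.052

Write H for 'the patient has the disease'. Prior odds H:¬H = 0.157/0.843 = 0.18624. For the 'negative' outcome, the likelihood ratio is 0.26/0.88 = 0.29545.
Posterior odds = 0.18624 × 0.29545 = 0.055025, so P(H|E) = 0.055025/(1+0.055025) = 0.052.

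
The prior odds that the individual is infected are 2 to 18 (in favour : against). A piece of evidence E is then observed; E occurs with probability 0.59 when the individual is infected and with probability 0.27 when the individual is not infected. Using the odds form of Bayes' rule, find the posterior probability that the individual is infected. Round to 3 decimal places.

Prior odds = 2/18 = 0.11111. In log-odds, ln(0.11111) = -2.1972.
Add log likelihood ratio: ln(2.1852) = 0.78170.
Posterior log-odds = -1.4155, so posterior odds = exp(-1.4155) = 0.24280. Converting, P(H|E) = 0.24280/1.2428 = 0.195.

Posterior probability ≈ 0.195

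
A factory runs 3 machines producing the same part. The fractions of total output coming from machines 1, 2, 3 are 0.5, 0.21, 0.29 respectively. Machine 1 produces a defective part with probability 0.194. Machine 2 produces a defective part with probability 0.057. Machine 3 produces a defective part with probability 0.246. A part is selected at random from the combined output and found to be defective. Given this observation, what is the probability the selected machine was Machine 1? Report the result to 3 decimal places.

Posterior probability ≈ 0.538

Tabulate prior·likelihood by source: [1] prior 0.5, lik 0.194, product 0.09700; [2] prior 0.21, lik 0.057, product 0.01197; [3] prior 0.29, lik 0.246, product 0.07134.
Normalizing constant = 0.18031; the posterior for Machine 1 is its product over the sum, 0.09700/0.18031 = 0.538.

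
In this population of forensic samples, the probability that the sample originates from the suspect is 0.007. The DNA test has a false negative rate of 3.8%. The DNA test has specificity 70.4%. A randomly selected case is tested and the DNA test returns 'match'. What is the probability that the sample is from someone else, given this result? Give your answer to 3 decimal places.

P(¬H | E) ≈ 0.978

Let H be the event that the sample originates from the suspect. P(H) = 0.007, so P(¬H) = 0.993. With E the 'match' result, P(E|H) = 0.962 and P(E|¬H) = 0.296.
P(E) = 0.962·0.007 + 0.296·0.993 = 0.0067340 + 0.29393 = 0.30066.
By Bayes' theorem, P(H|E) = 0.0067340 / 0.30066 = 0.022. Hence P(¬H|E) = 1 − 0.022 = 0.978.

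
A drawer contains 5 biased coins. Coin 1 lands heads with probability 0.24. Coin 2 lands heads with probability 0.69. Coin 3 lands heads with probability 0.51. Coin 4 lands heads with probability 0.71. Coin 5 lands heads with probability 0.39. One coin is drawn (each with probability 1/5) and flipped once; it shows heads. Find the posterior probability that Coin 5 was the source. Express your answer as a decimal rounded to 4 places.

Posterior probability ≈ 0.1535

Tabulate prior·likelihood by source: [1] prior 0.2, lik 0.24, product 0.04800; [2] prior 0.2, lik 0.69, product 0.1380; [3] prior 0.2, lik 0.51, product 0.1020; [4] prior 0.2, lik 0.71, product 0.1420; [5] prior 0.2, lik 0.39, product 0.07800.
Normalizing constant = 0.50800; the posterior for Coin 5 is its product over the sum, 0.07800/0.50800 = 0.1535.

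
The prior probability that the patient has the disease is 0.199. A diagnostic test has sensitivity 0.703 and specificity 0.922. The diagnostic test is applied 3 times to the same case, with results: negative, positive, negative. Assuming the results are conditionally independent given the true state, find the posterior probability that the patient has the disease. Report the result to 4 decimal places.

Let H be the event that the patient has the disease; start with P(H) = 0.199. P('positive'|H) = 0.703, P('positive'|¬H) = 0.078.
Update on result 1 ('negative'): P(H) ← 0.297·0.1990 / (0.297·0.1990 + 0.922·0.8010) = 0.059103/0.79763 = 0.0741.
Update on result 2 ('positive'): P(H) ← 0.703·0.0741 / (0.703·0.0741 + 0.078·0.9259) = 0.052091/0.12431 = 0.4190.
Update on result 3 ('negative'): P(H) ← 0.297·0.4190 / (0.297·0.4190 + 0.922·0.5810) = 0.12445/0.66010 = 0.1885.

Posterior P(H) ≈ 0.1885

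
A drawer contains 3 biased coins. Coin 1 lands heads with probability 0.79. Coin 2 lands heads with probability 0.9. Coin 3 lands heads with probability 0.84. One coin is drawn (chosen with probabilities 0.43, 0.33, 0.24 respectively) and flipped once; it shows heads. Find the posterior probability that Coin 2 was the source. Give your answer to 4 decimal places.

Tabulate prior·likelihood by source: [1] prior 0.43, lik 0.79, product 0.3397; [2] prior 0.33, lik 0.9, product 0.2970; [3] prior 0.24, lik 0.84, product 0.2016.
Normalizing constant = 0.83830; the posterior for Coin 2 is its product over the sum, 0.2970/0.83830 = 0.3543.

Posterior probability ≈ 0.3543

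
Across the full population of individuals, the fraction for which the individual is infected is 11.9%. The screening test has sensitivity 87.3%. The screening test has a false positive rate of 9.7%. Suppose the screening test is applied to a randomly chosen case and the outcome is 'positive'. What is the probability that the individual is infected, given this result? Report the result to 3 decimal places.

Write H for 'the individual is infected'. Prior odds H:¬H = 0.119/0.881 = 0.13507. For the 'positive' outcome, the likelihood ratio is 0.873/0.097 = 9.0000.
Posterior odds = 0.13507 × 9.0000 = 1.2157, so P(H|E) = 1.2157/(1+1.2157) = 0.549.

P(H | E) ≈ 0.549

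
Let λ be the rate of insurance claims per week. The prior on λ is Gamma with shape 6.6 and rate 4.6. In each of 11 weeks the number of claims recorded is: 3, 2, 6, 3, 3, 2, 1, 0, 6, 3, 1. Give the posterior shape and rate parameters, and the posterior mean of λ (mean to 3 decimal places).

Posterior: Gamma(shape=36.6, rate=15.6); mean ≈ 2.346

Total count ∑xᵢ = 30 over n = 11 weeks.
Gamma is conjugate to the Poisson likelihood: posterior is Gamma(shape = 6.6+30 = 36.6, rate = 4.6+11 = 15.6).
Posterior mean = shape/rate = 36.6/15.6 = 2.346.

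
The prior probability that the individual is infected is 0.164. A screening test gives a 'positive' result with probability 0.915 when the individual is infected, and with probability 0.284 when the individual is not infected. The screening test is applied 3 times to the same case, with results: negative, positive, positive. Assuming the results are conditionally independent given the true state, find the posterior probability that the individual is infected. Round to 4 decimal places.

Let H be the event that the individual is infected; start with P(H) = 0.164. P('positive'|H) = 0.915, P('positive'|¬H) = 0.284.
Update on result 1 ('negative'): P(H) ← 0.085·0.1640 / (0.085·0.1640 + 0.716·0.8360) = 0.013940/0.61252 = 0.0228.
Update on result 2 ('positive'): P(H) ← 0.915·0.0228 / (0.915·0.0228 + 0.284·0.9772) = 0.020824/0.29836 = 0.0698.
Update on result 3 ('positive'): P(H) ← 0.915·0.0698 / (0.915·0.0698 + 0.284·0.9302) = 0.063863/0.32804 = 0.1947.

Posterior P(H) ≈ 0.1947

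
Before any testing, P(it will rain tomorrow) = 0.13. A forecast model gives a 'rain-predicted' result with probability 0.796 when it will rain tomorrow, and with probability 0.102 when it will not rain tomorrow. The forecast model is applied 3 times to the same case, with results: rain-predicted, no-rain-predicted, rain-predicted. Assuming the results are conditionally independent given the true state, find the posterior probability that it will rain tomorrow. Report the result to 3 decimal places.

Let H be the event that it will rain tomorrow; start with P(H) = 0.13. P('rain-predicted'|H) = 0.796, P('rain-predicted'|¬H) = 0.102.
Update on result 1 ('rain-predicted'): P(H) ← 0.796·0.1300 / (0.796·0.1300 + 0.102·0.8700) = 0.10348/0.19222 = 0.5383.
Update on result 2 ('no-rain-predicted'): P(H) ← 0.204·0.5383 / (0.204·0.5383 + 0.898·0.4617) = 0.10982/0.52439 = 0.2094.
Update on result 3 ('rain-predicted'): P(H) ← 0.796·0.2094 / (0.796·0.2094 + 0.102·0.7906) = 0.16670/0.24734 = 0.6740.

Posterior P(H) ≈ 0.674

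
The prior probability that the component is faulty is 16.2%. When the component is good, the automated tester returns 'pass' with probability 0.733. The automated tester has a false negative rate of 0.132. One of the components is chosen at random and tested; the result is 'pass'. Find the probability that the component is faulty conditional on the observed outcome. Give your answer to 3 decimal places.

P(H | E) ≈ 0.034

Write H for 'the component is faulty'. Prior odds H:¬H = 0.162/0.838 = 0.19332. For the 'pass' outcome, the likelihood ratio is 0.132/0.733 = 0.18008.
Posterior odds = 0.19332 × 0.18008 = 0.034813, so P(H|E) = 0.034813/(1+0.034813) = 0.034.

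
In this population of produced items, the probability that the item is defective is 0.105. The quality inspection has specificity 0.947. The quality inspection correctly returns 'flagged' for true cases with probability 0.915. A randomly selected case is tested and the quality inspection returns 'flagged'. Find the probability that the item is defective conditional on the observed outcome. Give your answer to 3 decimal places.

Write H for 'the item is defective'. Prior odds H:¬H = 0.105/0.895 = 0.11732. For the 'flagged' outcome, the likelihood ratio is 0.915/0.053 = 17.264.
Posterior odds = 0.11732 × 17.264 = 2.0254, so P(H|E) = 2.0254/(1+2.0254) = 0.669.

P(H | E) ≈ 0.669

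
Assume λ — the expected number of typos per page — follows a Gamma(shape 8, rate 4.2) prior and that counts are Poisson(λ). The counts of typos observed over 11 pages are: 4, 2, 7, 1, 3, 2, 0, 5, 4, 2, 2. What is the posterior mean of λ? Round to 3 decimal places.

Posterior mean ≈ 2.632

The Poisson likelihood adds the total count to the shape and the number of exposure periods to the rate. Here ∑xᵢ = 32 and n = 11, so shape 8→40 and rate 4.2→15.2.
E[λ | data] = 40/15.2 = 2.632.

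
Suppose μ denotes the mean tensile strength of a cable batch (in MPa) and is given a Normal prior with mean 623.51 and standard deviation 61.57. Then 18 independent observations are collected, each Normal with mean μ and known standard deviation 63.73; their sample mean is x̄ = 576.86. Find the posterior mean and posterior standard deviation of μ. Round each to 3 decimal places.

Prior precision 1/τ₀² = 1/61.57² = 0.00026379; data precision n/σ² = 18/63.73² = 0.00443185.
Posterior precision = 0.00026379 + 0.00443185 = 0.00469564, giving posterior SD = 1/√0.00469564 = 14.593.
Posterior mean = (0.00026379·623.51 + 0.00443185·576.86) / 0.00469564 = 579.481.

Posterior mean ≈ 579.481; posterior SD ≈ 14.593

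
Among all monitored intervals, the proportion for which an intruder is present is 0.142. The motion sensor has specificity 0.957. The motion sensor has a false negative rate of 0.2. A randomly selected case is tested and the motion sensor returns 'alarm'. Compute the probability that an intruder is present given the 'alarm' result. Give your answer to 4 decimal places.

P(H | E) ≈ 0.7548

Let H be the event that an intruder is present. P(H) = 0.142, so P(¬H) = 0.858. With E the 'alarm' result, P(E|H) = 0.8 and P(E|¬H) = 0.043.
P(E) = 0.8·0.142 + 0.043·0.858 = 0.11360 + 0.036894 = 0.15049.
By Bayes' theorem, P(H|E) = 0.11360 / 0.15049 = 0.7548.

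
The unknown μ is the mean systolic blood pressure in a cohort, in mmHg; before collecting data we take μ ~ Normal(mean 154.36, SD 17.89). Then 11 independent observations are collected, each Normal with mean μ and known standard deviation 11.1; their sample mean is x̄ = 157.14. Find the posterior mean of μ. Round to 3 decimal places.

Posterior mean ≈ 157.046

With known σ, the Normal prior is conjugate. Weight on the data is w = (n/σ²)/(n/σ² + 1/τ₀²) = 0.0892785/(0.0892785+0.00312449) = 0.96619.
Posterior mean = w·x̄ + (1−w)·μ₀ = 0.96619·157.14 + 0.033814·154.36 = 157.046.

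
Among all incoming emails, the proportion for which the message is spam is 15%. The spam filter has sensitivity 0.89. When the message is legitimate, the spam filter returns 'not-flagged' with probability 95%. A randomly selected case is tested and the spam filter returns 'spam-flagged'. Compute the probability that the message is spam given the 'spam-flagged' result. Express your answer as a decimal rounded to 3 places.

P(H | E) ≈ 0.759

Let H be the event that the message is spam. P(H) = 0.15, so P(¬H) = 0.85. With E the 'spam-flagged' result, P(E|H) = 0.89 and P(E|¬H) = 0.05.
P(E) = 0.89·0.15 + 0.05·0.85 = 0.13350 + 0.042500 = 0.17600.
By Bayes' theorem, P(H|E) = 0.13350 / 0.17600 = 0.759.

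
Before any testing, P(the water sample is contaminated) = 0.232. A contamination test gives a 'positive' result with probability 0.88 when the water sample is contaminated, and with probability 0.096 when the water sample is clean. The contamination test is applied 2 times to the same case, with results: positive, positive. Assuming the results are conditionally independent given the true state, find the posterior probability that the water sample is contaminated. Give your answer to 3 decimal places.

Let H be the event that the water sample is contaminated; start with P(H) = 0.232. P('positive'|H) = 0.88, P('positive'|¬H) = 0.096.
Update on result 1 ('positive'): P(H) ← 0.88·0.2320 / (0.88·0.2320 + 0.096·0.7680) = 0.20416/0.27789 = 0.7347.
Update on result 2 ('positive'): P(H) ← 0.88·0.7347 / (0.88·0.7347 + 0.096·0.2653) = 0.64652/0.67199 = 0.9621.

Posterior P(H) ≈ 0.962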